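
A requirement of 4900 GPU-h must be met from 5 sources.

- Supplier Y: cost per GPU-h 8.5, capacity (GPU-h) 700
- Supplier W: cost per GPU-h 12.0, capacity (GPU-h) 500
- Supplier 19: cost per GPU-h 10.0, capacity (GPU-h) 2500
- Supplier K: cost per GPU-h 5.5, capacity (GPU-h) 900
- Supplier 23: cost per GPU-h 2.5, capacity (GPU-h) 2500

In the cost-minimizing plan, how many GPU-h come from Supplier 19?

800

Cheapest first:
Take 2500 from Supplier 23 at 2.5 → need 2400 more.
Take 900 from Supplier K at 5.5 → need 1500 more.
Take 700 from Supplier Y at 8.5 → need 800 more.
Supplier 19 (10.0): take the remaining 800 → done.
Supplier W: unused.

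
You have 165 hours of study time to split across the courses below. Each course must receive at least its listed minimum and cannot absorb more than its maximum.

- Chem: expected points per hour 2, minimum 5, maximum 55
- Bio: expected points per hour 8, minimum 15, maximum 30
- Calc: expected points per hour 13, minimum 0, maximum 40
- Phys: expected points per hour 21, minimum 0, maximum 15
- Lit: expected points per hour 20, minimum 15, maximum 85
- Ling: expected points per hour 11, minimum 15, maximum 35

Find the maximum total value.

2700

Meeting every minimum uses 5+15+0+0+15+15 = 50 hours, leaving 115.
Highest expected points per hour first: Phys 21 > Lit 20 > Calc 13 > Ling 11 > Bio 8 > Chem 2.
Phys takes 15 more to reach its cap of 15 → 100 left.
Lit: +70 to 85 (cap) → 30 left.
Calc has room for 40 more but only 30 remain, so it gets 30.
Total = 2×5 + 8×15 + 13×30 + 21×15 + 20×85 + 11×15 = 2700.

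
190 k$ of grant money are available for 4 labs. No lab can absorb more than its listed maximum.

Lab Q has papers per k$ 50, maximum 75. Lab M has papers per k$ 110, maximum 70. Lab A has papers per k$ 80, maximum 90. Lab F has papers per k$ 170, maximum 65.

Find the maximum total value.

Order the labs by papers per k$: Lab F 170 > Lab M 110 > Lab A 80 > Lab Q 50.
Give Lab F 65 to hit its cap of 65 ; 125 left.
Lab M takes 70 to reach its cap of 70 ; 55 left.
Lab A: +55 (room for 90) → 55. Pool exhausted.
Total = 110×70 + 80×55 + 170×65 = 23150.

23150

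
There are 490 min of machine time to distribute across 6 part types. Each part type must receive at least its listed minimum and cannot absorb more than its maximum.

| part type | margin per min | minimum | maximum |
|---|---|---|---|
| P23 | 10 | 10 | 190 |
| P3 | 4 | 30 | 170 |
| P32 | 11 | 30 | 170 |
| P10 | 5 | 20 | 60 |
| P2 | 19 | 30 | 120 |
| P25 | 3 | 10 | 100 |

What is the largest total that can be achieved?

Meeting every minimum uses 10+30+30+20+30+10 = 130 min, leaving 360.
Order the part types by margin per min: P2 19 > P32 11 > P23 10 > P10 5 > P3 4 > P25 3.
P2 takes 90 more to reach its cap of 120 → 270 left.
P32: +140 to 170 (cap) → 130 left.
P23: +130 (room for 180) → 140. Pool exhausted.
Total = 10×140 + 4×30 + 11×170 + 5×20 + 19×120 + 3×10 = 5800.

5800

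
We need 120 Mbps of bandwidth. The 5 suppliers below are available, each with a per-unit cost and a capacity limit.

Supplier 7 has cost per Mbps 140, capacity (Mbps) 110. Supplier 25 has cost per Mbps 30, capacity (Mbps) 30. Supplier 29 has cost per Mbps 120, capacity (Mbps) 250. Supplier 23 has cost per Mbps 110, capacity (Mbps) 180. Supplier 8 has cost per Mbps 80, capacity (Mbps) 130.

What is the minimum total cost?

Cheapest first:
Supplier 25 (30): use full 30 ; 90 Mbps to go.
Take 90 from Supplier 8 at 80 to finish.
Supplier 23, Supplier 29, Supplier 7: unused.
Cost = 30×30 + 90×80 = 8100.

8100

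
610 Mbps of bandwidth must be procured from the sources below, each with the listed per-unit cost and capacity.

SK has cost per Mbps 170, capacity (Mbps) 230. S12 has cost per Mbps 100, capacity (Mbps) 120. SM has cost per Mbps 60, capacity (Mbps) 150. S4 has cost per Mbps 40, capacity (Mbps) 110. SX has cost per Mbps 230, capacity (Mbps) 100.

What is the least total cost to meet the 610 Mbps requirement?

64500

Fill from the cheapest source first.
Take 110 from S4 at 40 — need 500 more.
Take 150 from SM at 60 — need 350 more.
S12 at 100: take all 120 Mbps — 230 still needed.
Take 230 from SK at 170 — need 0 more.
SX: unused.
Cost = 110×40 + 150×60 + 120×100 + 230×170 = 64500.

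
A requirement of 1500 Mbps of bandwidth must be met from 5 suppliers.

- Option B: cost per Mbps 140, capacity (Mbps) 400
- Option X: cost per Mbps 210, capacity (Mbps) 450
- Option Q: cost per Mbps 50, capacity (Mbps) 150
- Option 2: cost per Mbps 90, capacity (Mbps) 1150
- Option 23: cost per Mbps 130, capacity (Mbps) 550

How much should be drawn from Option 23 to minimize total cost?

200

Fill from the cheapest supplier first.
Option Q at 50: take all 150 Mbps → 1350 still needed.
Option 2 at 90: take all 1150 Mbps → 200 still needed.
Option 23 (130): take the remaining 200 → done.
Option B, Option X: unused.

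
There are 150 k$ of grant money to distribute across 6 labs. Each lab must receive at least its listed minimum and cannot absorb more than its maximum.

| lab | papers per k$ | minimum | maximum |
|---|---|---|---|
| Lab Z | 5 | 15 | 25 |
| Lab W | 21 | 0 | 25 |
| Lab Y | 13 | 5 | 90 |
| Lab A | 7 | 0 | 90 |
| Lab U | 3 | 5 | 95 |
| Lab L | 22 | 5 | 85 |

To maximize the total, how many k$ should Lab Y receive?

Meeting every minimum uses 15+0+5+0+5+5 = 30 k$, leaving 120.
Highest papers per k$ first: Lab L 22 > Lab W 21 > Lab Y 13 > Lab A 7 > Lab Z 5 > Lab U 3.
Lab L takes 80 more to reach its cap of 85 → 40 left.
Lab W takes 25 more to reach its cap of 25 → 15 left.
Lab Y has room for 85 more but only 15 remain, so it gets 20.

20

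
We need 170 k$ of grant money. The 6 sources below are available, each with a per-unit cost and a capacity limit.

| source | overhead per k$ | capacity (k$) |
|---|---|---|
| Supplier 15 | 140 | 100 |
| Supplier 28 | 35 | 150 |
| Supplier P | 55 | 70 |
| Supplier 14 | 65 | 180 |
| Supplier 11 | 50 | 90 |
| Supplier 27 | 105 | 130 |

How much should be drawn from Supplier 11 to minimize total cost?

Cheapest first:
Supplier 28 (35): use full 150 — 20 k$ to go.
Supplier 11 at 50: take 20 of its 90 — requirement met.
Supplier P, Supplier 14, Supplier 27, Supplier 15: unused.

20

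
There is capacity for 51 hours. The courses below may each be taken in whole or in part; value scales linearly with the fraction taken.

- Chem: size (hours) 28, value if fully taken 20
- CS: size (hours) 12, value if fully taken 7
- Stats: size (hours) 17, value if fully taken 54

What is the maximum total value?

77.5

Rank by value-to-size ratio: Stats 54/17≈3.18, Chem 20/28≈0.714, CS 7/12≈0.583.
Stats: take in full, 17 hours for value 54 — 34 left.
Take all of Chem (28 hours, value 20) — 6 hours left.
Only 6 hours remain; take 6/12 of CS for value 7×6/12 = 3.5.
Total value = 77.5.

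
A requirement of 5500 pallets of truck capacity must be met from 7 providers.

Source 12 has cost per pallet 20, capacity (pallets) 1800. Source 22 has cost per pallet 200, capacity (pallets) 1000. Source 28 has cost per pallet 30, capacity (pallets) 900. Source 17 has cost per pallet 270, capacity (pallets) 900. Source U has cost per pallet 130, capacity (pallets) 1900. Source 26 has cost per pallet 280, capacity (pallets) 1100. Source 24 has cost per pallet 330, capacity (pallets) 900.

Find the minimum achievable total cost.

490000

Use providers in increasing cost order.
Take 1800 from Source 12 at 20 → need 3700 more.
Source 28 at 30: take all 900 pallets → 2800 still needed.
Source U at 130: take all 1900 pallets → 900 still needed.
Take 900 from Source 22 at 200 to finish.
Source 17, Source 26, Source 24: unused.
Cost = 1800×20 + 900×30 + 1900×130 + 900×200 = 490000.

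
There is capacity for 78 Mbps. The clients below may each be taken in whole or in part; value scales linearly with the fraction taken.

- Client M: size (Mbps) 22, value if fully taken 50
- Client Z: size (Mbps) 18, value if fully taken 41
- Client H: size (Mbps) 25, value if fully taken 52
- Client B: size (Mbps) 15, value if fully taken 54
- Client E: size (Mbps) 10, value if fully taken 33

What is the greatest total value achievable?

Best value per unit of size first: Client B 54/15≈3.6, Client E 33/10≈3.3, Client Z 41/18≈2.28, Client M 50/22≈2.27, Client H 52/25≈2.08.
All 15 Mbps of Client B fit (value 54) — 63 remain.
Take all of Client E (10 Mbps, value 33) — 53 Mbps left.
Take all of Client Z (18 Mbps, value 41) — 35 Mbps left.
All 22 Mbps of Client M fit (value 50) — 13 remain.
Fill the last 13 Mbps with part of Client H: 13/25 of it earns 27.04.
Total value = 205.04.

205.04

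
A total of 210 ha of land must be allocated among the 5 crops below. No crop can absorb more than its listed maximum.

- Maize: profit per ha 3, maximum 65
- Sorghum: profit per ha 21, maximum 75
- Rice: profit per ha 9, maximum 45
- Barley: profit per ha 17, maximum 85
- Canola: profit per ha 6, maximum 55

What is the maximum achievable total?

3455

Order the crops by profit per ha: Sorghum 21 > Barley 17 > Rice 9 > Canola 6 > Maize 3.
Give Sorghum 75 to hit its cap of 75 → 135 left.
Barley: +85 to 85 (cap) → 50 left.
Give Rice 45 to hit its cap of 45 → 5 left.
Canola: +5 (room for 55) → 5. Pool exhausted.
Total = 21×75 + 9×45 + 17×85 + 6×5 = 3455.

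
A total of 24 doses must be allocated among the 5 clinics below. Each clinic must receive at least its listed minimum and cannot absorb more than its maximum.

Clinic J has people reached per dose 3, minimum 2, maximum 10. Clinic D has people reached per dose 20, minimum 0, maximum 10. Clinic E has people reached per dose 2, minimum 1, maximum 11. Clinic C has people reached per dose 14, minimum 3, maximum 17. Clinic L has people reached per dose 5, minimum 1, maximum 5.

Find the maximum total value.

353

Meeting every minimum uses 2+0+1+3+1 = 7 doses, leaving 17.
Highest people reached per dose first: Clinic D 20 > Clinic C 14 > Clinic L 5 > Clinic J 3 > Clinic E 2.
Clinic D takes 10 more to reach its cap of 10 → 7 left.
Only 7 left; Clinic C takes them to reach 10.
Total = 3×2 + 20×10 + 2×1 + 14×10 + 5×1 = 353.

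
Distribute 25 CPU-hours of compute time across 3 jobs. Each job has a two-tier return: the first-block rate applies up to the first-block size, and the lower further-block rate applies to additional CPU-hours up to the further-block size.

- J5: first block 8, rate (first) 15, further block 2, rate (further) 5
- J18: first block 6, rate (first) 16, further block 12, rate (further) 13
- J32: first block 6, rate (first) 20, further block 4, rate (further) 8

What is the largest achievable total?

401

Rank every tier by rate: J32/T1 20 > J18/T1 16 > J5/T1 15 > J18/T2 13 > J32/T2 8 > J5/T2 5.
J32/T1 (20): +6 ; 19 left.
J18/T1 (16): +6 ; 13 left.
J5 T1 at 15: fill all 8 ; 5 left.
5 remain; put them into J18 T2 at 13.
Total = 20×6 + 16×6 + 15×8 + 13×5 = 401.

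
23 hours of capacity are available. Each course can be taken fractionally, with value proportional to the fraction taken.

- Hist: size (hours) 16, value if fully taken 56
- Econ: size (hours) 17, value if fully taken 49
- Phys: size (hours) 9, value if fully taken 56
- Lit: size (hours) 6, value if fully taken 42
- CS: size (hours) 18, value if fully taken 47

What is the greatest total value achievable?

Rank by value-to-size ratio: Lit 42/6≈7, Phys 56/9≈6.22, Hist 56/16≈3.5, Econ 49/17≈2.88, CS 47/18≈2.61.
All 6 hours of Lit fit (value 42) → 17 remain.
All 9 hours of Phys fit (value 56) → 8 remain.
Fill the last 8 hours with part of Hist: 8/16 of it earns 28.
Total value = 126.

126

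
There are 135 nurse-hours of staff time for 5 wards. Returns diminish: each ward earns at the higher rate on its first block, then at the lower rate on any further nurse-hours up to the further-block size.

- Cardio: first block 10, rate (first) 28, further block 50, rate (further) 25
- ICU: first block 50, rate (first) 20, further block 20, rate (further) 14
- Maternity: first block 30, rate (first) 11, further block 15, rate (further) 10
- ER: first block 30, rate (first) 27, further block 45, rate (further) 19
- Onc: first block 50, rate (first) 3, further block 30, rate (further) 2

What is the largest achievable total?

3240

Treat each block as its own option and order by rate: Cardio/tier1 28 > ER/tier1 27 > Cardio/tier2 25 > ICU/tier1 20 > ER/tier2 19 > ICU/tier2 14 > Maternity/tier1 11 > Maternity/tier2 10 > Onc/tier1 3 > Onc/tier2 2.
Cardio tier1 at 28: fill all 10 → 125 left.
ER tier1 at 27: fill all 30 → 95 left.
Cardio/tier2 (25): +50 → 45 left.
ICU tier1 at 20: only 45 left, fill 45.
Total = 28×10 + 27×30 + 25×50 + 20×45 = 3240.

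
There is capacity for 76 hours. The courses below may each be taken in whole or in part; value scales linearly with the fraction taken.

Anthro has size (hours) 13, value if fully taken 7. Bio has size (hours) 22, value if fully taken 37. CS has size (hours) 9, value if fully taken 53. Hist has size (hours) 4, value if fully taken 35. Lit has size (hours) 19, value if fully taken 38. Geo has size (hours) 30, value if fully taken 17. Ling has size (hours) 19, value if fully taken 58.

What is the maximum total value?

Best value per unit of size first: Hist 35/4≈8.75, CS 53/9≈5.89, Ling 58/19≈3.05, Lit 38/19≈2, Bio 37/22≈1.68, Geo 17/30≈0.567, Anthro 7/13≈0.538.
Hist: take in full, 4 hours for value 35 — 72 left.
Take all of CS (9 hours, value 53) — 63 hours left.
Take all of Ling (19 hours, value 58) — 44 hours left.
Take all of Lit (19 hours, value 38) — 25 hours left.
Bio: take in full, 22 hours for value 37 — 3 left.
Only 3 hours remain; take 3/30 of Geo for value 17×3/30 = 1.7.
Total value = 222.7.

222.7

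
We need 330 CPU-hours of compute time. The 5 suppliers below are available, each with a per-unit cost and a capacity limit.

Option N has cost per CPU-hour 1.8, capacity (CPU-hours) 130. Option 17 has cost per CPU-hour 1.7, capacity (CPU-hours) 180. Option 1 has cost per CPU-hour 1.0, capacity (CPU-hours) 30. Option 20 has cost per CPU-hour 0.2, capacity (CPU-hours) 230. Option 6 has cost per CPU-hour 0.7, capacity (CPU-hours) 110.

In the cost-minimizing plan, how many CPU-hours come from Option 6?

100

Fill from the cheapest supplier first.
Take 230 from Option 20 at 0.2 — need 100 more.
Take 100 from Option 6 at 0.7 to finish.
Option 1, Option 17, Option N: unused.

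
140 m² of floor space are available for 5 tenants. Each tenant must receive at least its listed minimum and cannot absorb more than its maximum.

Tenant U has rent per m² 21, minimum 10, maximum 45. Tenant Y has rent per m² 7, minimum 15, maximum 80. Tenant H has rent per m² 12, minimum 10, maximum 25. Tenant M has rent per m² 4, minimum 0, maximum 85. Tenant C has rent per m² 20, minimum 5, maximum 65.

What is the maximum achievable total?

Meeting every minimum uses 10+15+10+0+5 = 40 m², leaving 100.
Highest rent per m² first: Tenant U 21 > Tenant C 20 > Tenant H 12 > Tenant Y 7 > Tenant M 4.
Tenant U takes 35 more to reach its cap of 45 ; 65 left.
Give Tenant C 60 more to hit its cap of 65 ; 5 left.
Tenant H: +5 (room for 15) → 15. Pool exhausted.
Total = 21×45 + 7×15 + 12×15 + 20×65 = 2530.

2530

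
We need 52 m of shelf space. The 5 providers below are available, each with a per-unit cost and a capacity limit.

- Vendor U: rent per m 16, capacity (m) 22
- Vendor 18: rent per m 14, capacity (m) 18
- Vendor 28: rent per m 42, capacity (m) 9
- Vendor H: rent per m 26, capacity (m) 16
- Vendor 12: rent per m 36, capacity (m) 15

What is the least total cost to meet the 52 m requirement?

916

Fill from the cheapest provider first.
Vendor 18 (14): use full 18 — 34 m to go.
Take 22 from Vendor U at 16 — need 12 more.
Take 12 from Vendor H at 26 to finish.
Vendor 12, Vendor 28: unused.
Cost = 18×14 + 22×16 + 12×26 = 916.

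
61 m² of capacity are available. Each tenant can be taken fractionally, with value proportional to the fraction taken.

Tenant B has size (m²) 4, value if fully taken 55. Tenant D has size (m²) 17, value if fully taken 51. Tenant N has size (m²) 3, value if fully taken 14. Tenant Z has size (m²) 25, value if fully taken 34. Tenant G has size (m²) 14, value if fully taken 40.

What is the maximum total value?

191.28

Sort by value density: Tenant B 55/4≈13.8, Tenant N 14/3≈4.67, Tenant D 51/17≈3, Tenant G 40/14≈2.86, Tenant Z 34/25≈1.36.
Tenant B: take in full, 4 m² for value 55 — 57 left.
All 3 m² of Tenant N fit (value 14) — 54 remain.
Take all of Tenant D (17 m², value 51) — 37 m² left.
All 14 m² of Tenant G fit (value 40) — 23 remain.
23 m² left: a 23/25 share of Tenant Z gives 34×23/25 = 31.28.
Total value = 191.28.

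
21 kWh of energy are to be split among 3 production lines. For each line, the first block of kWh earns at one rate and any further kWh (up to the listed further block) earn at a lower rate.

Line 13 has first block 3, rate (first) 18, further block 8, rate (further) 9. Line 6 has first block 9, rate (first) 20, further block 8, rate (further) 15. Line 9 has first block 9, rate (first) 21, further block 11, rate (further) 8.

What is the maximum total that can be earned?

423

Order all 6 blocks by rate: Line 9/first 21 > Line 6/first 20 > Line 13/first 18 > Line 6/second 15 > Line 13/second 9 > Line 9/second 8.
Line 9 first at 21: fill all 9 — 12 left.
Line 6/first (20): +9 — 3 left.
Line 13/first (18): +3 — 0 left.
Total = 21×9 + 20×9 + 18×3 = 423.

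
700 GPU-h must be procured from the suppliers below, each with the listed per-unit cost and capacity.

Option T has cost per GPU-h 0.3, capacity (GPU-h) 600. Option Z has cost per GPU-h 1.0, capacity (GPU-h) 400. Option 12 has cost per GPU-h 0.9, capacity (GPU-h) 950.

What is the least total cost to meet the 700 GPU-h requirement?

Fill from the cheapest supplier first.
Option T at 0.3: take all 600 GPU-h → 100 still needed.
Option 12 at 0.9: take 100 of its 950 → requirement met.
Option Z: unused.
Cost = 600×0.3 + 100×0.9 = 270.

270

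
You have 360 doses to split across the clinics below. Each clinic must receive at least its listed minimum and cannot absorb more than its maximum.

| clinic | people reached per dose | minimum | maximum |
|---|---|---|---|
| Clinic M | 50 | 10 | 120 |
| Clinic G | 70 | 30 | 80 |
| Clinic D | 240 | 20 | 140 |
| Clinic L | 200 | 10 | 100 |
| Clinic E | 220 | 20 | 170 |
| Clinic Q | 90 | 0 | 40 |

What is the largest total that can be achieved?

75600

Meeting every minimum uses 10+30+20+10+20+0 = 90 doses, leaving 270.
Order the clinics by people reached per dose: Clinic D 240 > Clinic E 220 > Clinic L 200 > Clinic Q 90 > Clinic G 70 > Clinic M 50.
Clinic D takes 120 more to reach its cap of 140 ; 150 left.
Give Clinic E 150 more to hit its cap of 170 ; 0 left.
Total = 50×10 + 70×30 + 240×140 + 200×10 + 220×170 = 75600.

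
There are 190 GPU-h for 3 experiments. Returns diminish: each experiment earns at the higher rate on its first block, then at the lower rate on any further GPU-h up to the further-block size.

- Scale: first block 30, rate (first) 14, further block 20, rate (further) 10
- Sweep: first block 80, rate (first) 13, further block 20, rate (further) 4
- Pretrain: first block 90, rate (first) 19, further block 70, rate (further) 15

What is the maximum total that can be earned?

3180

Treat each block as its own option and order by rate: Pretrain/first 19 > Pretrain/second 15 > Scale/first 14 > Sweep/first 13 > Scale/second 10 > Sweep/second 4.
Pretrain first at 19: fill all 90 ; 100 left.
Pretrain/second (15): +70 ; 30 left.
Scale first at 14: fill all 30 ; 0 left.
Total = 19×90 + 15×70 + 14×30 = 3180.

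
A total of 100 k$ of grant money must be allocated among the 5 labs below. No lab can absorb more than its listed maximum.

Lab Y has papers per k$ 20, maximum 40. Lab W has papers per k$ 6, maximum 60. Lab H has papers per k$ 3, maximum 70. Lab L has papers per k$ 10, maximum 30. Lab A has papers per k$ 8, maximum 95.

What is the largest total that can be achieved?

Rank by papers per k$: Lab Y 20 > Lab L 10 > Lab A 8 > Lab W 6 > Lab H 3.
Give Lab Y 40 to hit its cap of 40 ; 60 left.
Give Lab L 30 to hit its cap of 30 ; 30 left.
Lab A: +30 (room for 95) → 30. Pool exhausted.
Total = 20×40 + 10×30 + 8×30 = 1340.

1340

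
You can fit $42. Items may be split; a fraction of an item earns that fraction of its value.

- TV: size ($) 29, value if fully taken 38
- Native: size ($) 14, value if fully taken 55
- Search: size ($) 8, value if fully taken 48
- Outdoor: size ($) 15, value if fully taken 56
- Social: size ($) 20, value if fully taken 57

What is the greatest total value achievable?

Rank by value-to-size ratio: Search 48/8≈6, Native 55/14≈3.93, Outdoor 56/15≈3.73, Social 57/20≈2.85, TV 38/29≈1.31.
Search: take in full, 8 $ for value 48 — 34 left.
Native: take in full, 14 $ for value 55 — 20 left.
All 15 $ of Outdoor fit (value 56) — 5 remain.
Fill the last 5 $ with part of Social: 5/20 of it earns 14.25.
Total value = 173.25.

173.25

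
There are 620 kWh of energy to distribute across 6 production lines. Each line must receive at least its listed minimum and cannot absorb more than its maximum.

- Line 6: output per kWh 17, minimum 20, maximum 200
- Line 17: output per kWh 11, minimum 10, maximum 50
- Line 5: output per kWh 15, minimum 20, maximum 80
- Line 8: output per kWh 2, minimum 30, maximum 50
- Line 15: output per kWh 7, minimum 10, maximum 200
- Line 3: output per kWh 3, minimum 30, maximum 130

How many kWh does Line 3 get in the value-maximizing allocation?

Meeting every minimum uses 20+10+20+30+10+30 = 120 kWh, leaving 500.
Rank by output per kWh: Line 6 17 > Line 5 15 > Line 17 11 > Line 15 7 > Line 3 3 > Line 8 2.
Line 6 takes 180 more to reach its cap of 200 ; 320 left.
Give Line 5 60 more to hit its cap of 80 ; 260 left.
Line 17: +40 to 50 (cap) ; 220 left.
Give Line 15 190 more to hit its cap of 200 ; 30 left.
Line 3: +30 (room for 100) → 60. Pool exhausted.

60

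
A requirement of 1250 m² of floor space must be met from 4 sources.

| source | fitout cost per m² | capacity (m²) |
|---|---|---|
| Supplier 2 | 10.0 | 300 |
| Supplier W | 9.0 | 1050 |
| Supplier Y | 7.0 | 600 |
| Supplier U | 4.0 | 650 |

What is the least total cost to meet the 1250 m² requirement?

Fill from the cheapest source first.
Supplier U (4.0): use full 650 ; 600 m² to go.
Supplier Y at 7.0: take all 600 m² ; 0 still needed.
Supplier W, Supplier 2: unused.
Cost = 650×4.0 + 600×7.0 = 6800.

6800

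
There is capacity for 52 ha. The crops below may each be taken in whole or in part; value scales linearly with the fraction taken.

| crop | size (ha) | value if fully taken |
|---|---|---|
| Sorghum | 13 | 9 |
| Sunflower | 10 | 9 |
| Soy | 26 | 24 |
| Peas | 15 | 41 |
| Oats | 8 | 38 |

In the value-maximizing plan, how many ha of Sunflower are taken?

Rank by value-to-size ratio: Oats 38/8≈4.75, Peas 41/15≈2.73, Soy 24/26≈0.923, Sunflower 9/10≈0.9, Sorghum 9/13≈0.692.
Oats: take in full, 8 ha for value 38 → 44 left.
All 15 ha of Peas fit (value 41) → 29 remain.
All 26 ha of Soy fit (value 24) → 3 remain.
Fill the last 3 ha with part of Sunflower: 3/10 of it earns 2.7.

3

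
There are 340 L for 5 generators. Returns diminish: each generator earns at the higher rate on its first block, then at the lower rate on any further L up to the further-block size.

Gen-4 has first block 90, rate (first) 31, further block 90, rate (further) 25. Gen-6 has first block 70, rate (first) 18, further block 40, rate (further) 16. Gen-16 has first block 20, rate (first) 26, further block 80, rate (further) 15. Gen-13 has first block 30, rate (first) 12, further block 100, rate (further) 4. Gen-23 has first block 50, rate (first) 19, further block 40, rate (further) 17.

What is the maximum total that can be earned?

8110

Treat each block as its own option and order by rate: Gen-4/tier1 31 > Gen-16/tier1 26 > Gen-4/tier2 25 > Gen-23/tier1 19 > Gen-6/tier1 18 > Gen-23/tier2 17 > Gen-6/tier2 16 > Gen-16/tier2 15 > Gen-13/tier1 12 > Gen-13/tier2 4.
Gen-4 tier1 at 31: fill all 90 ; 250 left.
Gen-16/tier1 (26): +20 ; 230 left.
Fill Gen-4 tier2 block (90 at 25) ; 140 left.
Gen-23 tier1 at 19: fill all 50 ; 90 left.
Gen-6 tier1 at 18: fill all 70 ; 20 left.
Gen-23/tier2: +20 of 40 at 17; pool empty.
Total = 31×90 + 26×20 + 25×90 + 19×50 + 18×70 + 17×20 = 8110.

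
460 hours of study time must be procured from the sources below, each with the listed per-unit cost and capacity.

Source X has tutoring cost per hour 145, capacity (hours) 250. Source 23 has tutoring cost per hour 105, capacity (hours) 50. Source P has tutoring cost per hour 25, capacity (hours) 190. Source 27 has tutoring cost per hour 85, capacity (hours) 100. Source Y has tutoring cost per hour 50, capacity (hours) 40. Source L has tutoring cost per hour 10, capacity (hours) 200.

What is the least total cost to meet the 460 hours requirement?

Use sources in increasing cost order.
Take 200 from Source L at 10 → need 260 more.
Source P (25): use full 190 → 70 hours to go.
Take 40 from Source Y at 50 → need 30 more.
Take 30 from Source 27 at 85 to finish.
Source 23, Source X: unused.
Cost = 200×10 + 190×25 + 40×50 + 30×85 = 11300.

11300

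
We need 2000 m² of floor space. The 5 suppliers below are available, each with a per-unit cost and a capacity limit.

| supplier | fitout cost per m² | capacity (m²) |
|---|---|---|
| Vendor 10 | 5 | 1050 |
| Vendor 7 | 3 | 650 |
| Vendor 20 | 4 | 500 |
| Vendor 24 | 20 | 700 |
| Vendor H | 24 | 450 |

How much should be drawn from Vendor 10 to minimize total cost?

850

Use suppliers in increasing cost order.
Vendor 7 at 3: take all 650 m² ; 1350 still needed.
Take 500 from Vendor 20 at 4 ; need 850 more.
Vendor 10 (5): take the remaining 850 ; done.
Vendor 24, Vendor H: unused.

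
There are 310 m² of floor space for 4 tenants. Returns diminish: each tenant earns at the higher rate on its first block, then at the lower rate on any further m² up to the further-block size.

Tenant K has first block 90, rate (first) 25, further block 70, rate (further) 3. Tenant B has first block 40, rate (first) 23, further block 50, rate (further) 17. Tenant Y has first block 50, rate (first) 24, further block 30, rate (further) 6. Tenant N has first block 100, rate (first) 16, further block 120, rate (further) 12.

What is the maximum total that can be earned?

6500

Treat each block as its own option and order by rate: Tenant K/tier1 25 > Tenant Y/tier1 24 > Tenant B/tier1 23 > Tenant B/tier2 17 > Tenant N/tier1 16 > Tenant N/tier2 12 > Tenant Y/tier2 6 > Tenant K/tier2 3.
Tenant K/tier1 (25): +90 → 220 left.
Fill Tenant Y tier1 block (50 at 24) → 170 left.
Tenant B tier1 at 23: fill all 40 → 130 left.
Tenant B/tier2 (17): +50 → 80 left.
Tenant N/tier1: +80 of 100 at 16; pool empty.
Total = 25×90 + 24×50 + 23×40 + 17×50 + 16×80 = 6500.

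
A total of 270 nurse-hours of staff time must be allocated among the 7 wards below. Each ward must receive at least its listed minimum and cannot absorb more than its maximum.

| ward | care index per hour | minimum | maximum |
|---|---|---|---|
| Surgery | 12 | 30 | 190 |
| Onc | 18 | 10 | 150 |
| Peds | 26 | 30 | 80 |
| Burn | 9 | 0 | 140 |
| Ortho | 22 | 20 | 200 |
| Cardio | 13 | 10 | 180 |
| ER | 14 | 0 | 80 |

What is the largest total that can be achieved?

Meeting every minimum uses 30+10+30+0+20+10+0 = 100 nurse-hours, leaving 170.
Highest care index per hour first: Peds 26 > Ortho 22 > Onc 18 > ER 14 > Cardio 13 > Surgery 12 > Burn 9.
Peds: +50 to 80 (cap) — 120 left.
Ortho: +120 (room for 180) → 140. Pool exhausted.
Total = 12×30 + 18×10 + 26×80 + 22×140 + 13×10 = 5830.

5830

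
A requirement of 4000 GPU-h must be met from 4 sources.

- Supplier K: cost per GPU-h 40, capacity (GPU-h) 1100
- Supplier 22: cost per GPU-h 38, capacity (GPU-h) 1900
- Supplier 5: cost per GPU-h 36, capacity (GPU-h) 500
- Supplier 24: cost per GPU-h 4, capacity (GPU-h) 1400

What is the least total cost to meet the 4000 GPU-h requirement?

103800

Cheapest first:
Supplier 24 at 4: take all 1400 GPU-h → 2600 still needed.
Supplier 5 (36): use full 500 → 2100 GPU-h to go.
Take 1900 from Supplier 22 at 38 → need 200 more.
Take 200 from Supplier K at 40 to finish.
Cost = 1400×4 + 500×36 + 1900×38 + 200×40 = 103800.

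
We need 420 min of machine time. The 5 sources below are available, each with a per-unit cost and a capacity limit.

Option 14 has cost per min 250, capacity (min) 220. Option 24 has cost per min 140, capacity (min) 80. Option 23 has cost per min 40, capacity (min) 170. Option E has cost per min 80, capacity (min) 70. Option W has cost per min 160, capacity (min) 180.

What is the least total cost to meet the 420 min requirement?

39600

Use sources in increasing cost order.
Option 23 at 40: take all 170 min ; 250 still needed.
Take 70 from Option E at 80 ; need 180 more.
Option 24 at 140: take all 80 min ; 100 still needed.
Option W (160): take the remaining 100 ; done.
Option 14: unused.
Cost = 170×40 + 70×80 + 80×140 + 100×160 = 39600.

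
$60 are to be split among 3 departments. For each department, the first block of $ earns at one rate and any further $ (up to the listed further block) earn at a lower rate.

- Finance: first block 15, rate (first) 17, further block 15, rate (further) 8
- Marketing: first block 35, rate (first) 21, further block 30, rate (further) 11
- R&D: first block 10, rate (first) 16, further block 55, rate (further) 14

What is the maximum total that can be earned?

Treat each block as its own option and order by rate: Marketing/tier1 21 > Finance/tier1 17 > R&D/tier1 16 > R&D/tier2 14 > Marketing/tier2 11 > Finance/tier2 8.
Fill Marketing tier1 block (35 at 21) ; 25 left.
Fill Finance tier1 block (15 at 17) ; 10 left.
Fill R&D tier1 block (10 at 16) ; 0 left.
Total = 21×35 + 17×15 + 16×10 = 1150.

1150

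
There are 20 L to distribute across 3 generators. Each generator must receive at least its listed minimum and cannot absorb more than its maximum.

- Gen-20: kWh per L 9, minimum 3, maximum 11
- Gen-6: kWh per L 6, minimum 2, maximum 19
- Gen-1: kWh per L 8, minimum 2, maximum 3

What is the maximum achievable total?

159

Meeting every minimum uses 3+2+2 = 7 L, leaving 13.
Order the generators by kWh per L: Gen-20 9 > Gen-1 8 > Gen-6 6.
Give Gen-20 8 more to hit its cap of 11 → 5 left.
Give Gen-1 1 more to hit its cap of 3 → 4 left.
Gen-6 has room for 17 more but only 4 remain, so it gets 6.
Total = 9×11 + 6×6 + 8×3 = 159.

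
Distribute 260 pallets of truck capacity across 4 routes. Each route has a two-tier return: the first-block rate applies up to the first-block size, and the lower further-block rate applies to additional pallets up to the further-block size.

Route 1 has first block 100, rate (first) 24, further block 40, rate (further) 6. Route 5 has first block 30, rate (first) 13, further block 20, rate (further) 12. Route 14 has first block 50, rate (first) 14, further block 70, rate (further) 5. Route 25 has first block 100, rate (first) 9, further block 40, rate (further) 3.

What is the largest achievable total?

Rank every tier by rate: Route 1/tier1 24 > Route 14/tier1 14 > Route 5/tier1 13 > Route 5/tier2 12 > Route 25/tier1 9 > Route 1/tier2 6 > Route 14/tier2 5 > Route 25/tier2 3.
Route 1 tier1 at 24: fill all 100 ; 160 left.
Fill Route 14 tier1 block (50 at 14) ; 110 left.
Fill Route 5 tier1 block (30 at 13) ; 80 left.
Route 5 tier2 at 12: fill all 20 ; 60 left.
Route 25/tier1: +60 of 100 at 9; pool empty.
Total = 24×100 + 14×50 + 13×30 + 12×20 + 9×60 = 4270.

4270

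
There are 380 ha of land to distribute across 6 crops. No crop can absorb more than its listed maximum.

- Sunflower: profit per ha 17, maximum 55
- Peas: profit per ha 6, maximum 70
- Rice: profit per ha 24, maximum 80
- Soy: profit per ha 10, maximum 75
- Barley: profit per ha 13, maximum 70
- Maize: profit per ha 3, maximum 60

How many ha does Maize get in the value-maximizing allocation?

Order the crops by profit per ha: Rice 24 > Sunflower 17 > Barley 13 > Soy 10 > Peas 6 > Maize 3.
Rice takes 80 to reach its cap of 80 → 300 left.
Give Sunflower 55 to hit its cap of 55 → 245 left.
Give Barley 70 to hit its cap of 70 → 175 left.
Give Soy 75 to hit its cap of 75 → 100 left.
Peas takes 70 to reach its cap of 70 → 30 left.
Only 30 left; Maize takes them to reach 30.

30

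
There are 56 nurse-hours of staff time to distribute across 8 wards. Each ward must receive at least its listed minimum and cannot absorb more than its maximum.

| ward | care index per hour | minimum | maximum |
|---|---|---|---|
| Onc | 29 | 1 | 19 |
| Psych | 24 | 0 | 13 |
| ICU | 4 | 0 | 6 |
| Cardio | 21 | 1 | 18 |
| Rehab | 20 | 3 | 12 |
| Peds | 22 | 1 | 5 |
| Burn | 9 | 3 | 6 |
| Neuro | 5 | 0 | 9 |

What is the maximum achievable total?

Meeting every minimum uses 1+0+0+1+3+1+3+0 = 9 nurse-hours, leaving 47.
Order the wards by care index per hour: Onc 29 > Psych 24 > Peds 22 > Cardio 21 > Rehab 20 > Burn 9 > Neuro 5 > ICU 4.
Onc: +18 to 19 (cap) → 29 left.
Psych: +13 to 13 (cap) → 16 left.
Give Peds 4 more to hit its cap of 5 → 12 left.
Cardio: +12 (room for 17) → 13. Pool exhausted.
Total = 29×19 + 24×13 + 21×13 + 20×3 + 22×5 + 9×3 = 1333.

1333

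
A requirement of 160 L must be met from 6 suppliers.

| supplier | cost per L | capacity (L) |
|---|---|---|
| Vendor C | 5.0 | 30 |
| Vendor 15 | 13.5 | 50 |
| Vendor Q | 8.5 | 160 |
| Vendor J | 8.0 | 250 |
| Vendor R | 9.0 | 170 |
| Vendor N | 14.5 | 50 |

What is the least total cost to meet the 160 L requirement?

1190

Use suppliers in increasing cost order.
Vendor C at 5.0: take all 30 L → 130 still needed.
Vendor J (8.0): take the remaining 130 → done.
Vendor Q, Vendor R, Vendor 15, Vendor N: unused.
Cost = 30×5.0 + 130×8.0 = 1190.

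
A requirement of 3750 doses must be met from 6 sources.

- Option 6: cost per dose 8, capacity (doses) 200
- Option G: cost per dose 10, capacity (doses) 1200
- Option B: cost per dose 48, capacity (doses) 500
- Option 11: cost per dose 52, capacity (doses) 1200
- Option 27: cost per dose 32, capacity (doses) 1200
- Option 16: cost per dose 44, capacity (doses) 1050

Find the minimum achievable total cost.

Cheapest first:
Option 6 (8): use full 200 → 3550 doses to go.
Option G at 10: take all 1200 doses → 2350 still needed.
Option 27 (32): use full 1200 → 1150 doses to go.
Option 16 at 44: take all 1050 doses → 100 still needed.
Take 100 from Option B at 48 to finish.
Option 11: unused.
Cost = 200×8 + 1200×10 + 1200×32 + 1050×44 + 100×48 = 103000.

103000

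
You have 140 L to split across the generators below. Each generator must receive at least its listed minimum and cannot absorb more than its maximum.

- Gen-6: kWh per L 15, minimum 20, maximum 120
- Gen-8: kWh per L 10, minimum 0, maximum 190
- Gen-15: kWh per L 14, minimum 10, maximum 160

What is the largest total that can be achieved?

2080

Meeting every minimum uses 20+0+10 = 30 L, leaving 110.
Rank by kWh per L: Gen-6 15 > Gen-15 14 > Gen-8 10.
Gen-6 takes 100 more to reach its cap of 120 ; 10 left.
Gen-15: +10 (room for 150) → 20. Pool exhausted.
Total = 15×120 + 14×20 = 2080.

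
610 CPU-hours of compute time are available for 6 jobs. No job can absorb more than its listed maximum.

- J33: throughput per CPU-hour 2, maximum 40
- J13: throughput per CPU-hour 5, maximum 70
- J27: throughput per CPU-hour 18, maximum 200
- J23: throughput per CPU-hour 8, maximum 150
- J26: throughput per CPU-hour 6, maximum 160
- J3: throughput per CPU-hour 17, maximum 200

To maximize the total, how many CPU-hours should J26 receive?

60

Rank by throughput per CPU-hour: J27 18 > J3 17 > J23 8 > J26 6 > J13 5 > J33 2.
Give J27 200 to hit its cap of 200 — 410 left.
Give J3 200 to hit its cap of 200 — 210 left.
J23: +150 to 150 (cap) — 60 left.
J26: +60 (room for 160) → 60. Pool exhausted.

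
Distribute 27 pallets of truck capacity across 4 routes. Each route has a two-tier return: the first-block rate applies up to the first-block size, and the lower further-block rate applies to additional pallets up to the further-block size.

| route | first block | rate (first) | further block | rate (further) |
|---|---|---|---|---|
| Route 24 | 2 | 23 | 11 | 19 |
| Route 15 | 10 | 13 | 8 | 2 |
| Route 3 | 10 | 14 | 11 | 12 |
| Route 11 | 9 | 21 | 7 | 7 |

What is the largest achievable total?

514

Order all 8 blocks by rate: Route 24/first 23 > Route 11/first 21 > Route 24/second 19 > Route 3/first 14 > Route 15/first 13 > Route 3/second 12 > Route 11/second 7 > Route 15/second 2.
Route 24 first at 23: fill all 2 ; 25 left.
Route 11 first at 21: fill all 9 ; 16 left.
Route 24/second (19): +11 ; 5 left.
Route 3/first: +5 of 10 at 14; pool empty.
Total = 23×2 + 21×9 + 19×11 + 14×5 = 514.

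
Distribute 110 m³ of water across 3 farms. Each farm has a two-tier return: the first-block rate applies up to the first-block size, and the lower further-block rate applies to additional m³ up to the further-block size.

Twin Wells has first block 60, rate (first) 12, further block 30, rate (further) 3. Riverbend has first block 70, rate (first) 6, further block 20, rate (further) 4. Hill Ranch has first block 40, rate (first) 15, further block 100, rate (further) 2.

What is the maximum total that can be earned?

Rank every tier by rate: Hill Ranch/T1 15 > Twin Wells/T1 12 > Riverbend/T1 6 > Riverbend/T2 4 > Twin Wells/T2 3 > Hill Ranch/T2 2.
Hill Ranch/T1 (15): +40 ; 70 left.
Twin Wells/T1 (12): +60 ; 10 left.
Riverbend T1 at 6: only 10 left, fill 10.
Total = 15×40 + 12×60 + 6×10 = 1380.

1380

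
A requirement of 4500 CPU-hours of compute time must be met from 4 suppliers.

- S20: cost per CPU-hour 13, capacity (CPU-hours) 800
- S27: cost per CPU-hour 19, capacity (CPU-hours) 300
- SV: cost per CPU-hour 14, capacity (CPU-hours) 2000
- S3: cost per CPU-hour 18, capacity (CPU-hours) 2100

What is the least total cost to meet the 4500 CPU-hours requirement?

69000

Fill from the cheapest supplier first.
S20 (13): use full 800 — 3700 CPU-hours to go.
SV at 14: take all 2000 CPU-hours — 1700 still needed.
S3 (18): take the remaining 1700 — done.
S27: unused.
Cost = 800×13 + 2000×14 + 1700×18 = 69000.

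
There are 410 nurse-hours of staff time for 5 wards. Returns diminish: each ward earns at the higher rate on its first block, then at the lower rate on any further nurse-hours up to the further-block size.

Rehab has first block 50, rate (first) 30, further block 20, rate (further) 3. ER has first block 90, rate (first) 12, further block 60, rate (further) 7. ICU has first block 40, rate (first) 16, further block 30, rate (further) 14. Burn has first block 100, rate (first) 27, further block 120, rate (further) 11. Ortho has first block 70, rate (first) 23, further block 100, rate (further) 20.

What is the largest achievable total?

Treat each block as its own option and order by rate: Rehab/first 30 > Burn/first 27 > Ortho/first 23 > Ortho/second 20 > ICU/first 16 > ICU/second 14 > ER/first 12 > Burn/second 11 > ER/second 7 > Rehab/second 3.
Fill Rehab first block (50 at 30) — 360 left.
Burn/first (27): +100 — 260 left.
Ortho first at 23: fill all 70 — 190 left.
Ortho second at 20: fill all 100 — 90 left.
ICU first at 16: fill all 40 — 50 left.
ICU second at 14: fill all 30 — 20 left.
20 remain; put them into ER first at 12.
Total = 30×50 + 27×100 + 23×70 + 20×100 + 16×40 + 14×30 + 12×20 = 9110.

9110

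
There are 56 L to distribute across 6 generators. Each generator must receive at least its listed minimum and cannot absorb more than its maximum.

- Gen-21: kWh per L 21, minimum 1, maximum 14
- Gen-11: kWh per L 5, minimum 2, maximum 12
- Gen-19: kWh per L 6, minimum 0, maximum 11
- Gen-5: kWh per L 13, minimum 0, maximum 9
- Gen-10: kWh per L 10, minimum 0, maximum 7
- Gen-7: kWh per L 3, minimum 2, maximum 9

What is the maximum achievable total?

616

Meeting every minimum uses 1+2+0+0+0+2 = 5 L, leaving 51.
Order the generators by kWh per L: Gen-21 21 > Gen-5 13 > Gen-10 10 > Gen-19 6 > Gen-11 5 > Gen-7 3.
Gen-21 takes 13 more to reach its cap of 14 → 38 left.
Give Gen-5 9 more to hit its cap of 9 → 29 left.
Gen-10 takes 7 more to reach its cap of 7 → 22 left.
Gen-19: +11 to 11 (cap) → 11 left.
Gen-11: +10 to 12 (cap) → 1 left.
Gen-7 has room for 7 more but only 1 remain, so it gets 3.
Total = 21×14 + 5×12 + 6×11 + 13×9 + 10×7 + 3×3 = 616.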